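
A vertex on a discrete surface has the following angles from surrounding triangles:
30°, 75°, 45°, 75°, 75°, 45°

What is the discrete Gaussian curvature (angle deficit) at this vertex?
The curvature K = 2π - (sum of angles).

Sum of angles = 345°. K = 360° - 345° = 15° = π/12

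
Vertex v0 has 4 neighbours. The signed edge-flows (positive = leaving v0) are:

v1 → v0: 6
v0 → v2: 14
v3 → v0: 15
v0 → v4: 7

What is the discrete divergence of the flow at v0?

Divergence = sum of outgoing flows = (-6) + 14 + (-15) + 7 = 0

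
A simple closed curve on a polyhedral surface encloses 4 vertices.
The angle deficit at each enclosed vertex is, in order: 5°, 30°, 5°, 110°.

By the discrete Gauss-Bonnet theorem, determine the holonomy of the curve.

Holonomy = total enclosed curvature = 5° + 30° + 5° + 110° = 150°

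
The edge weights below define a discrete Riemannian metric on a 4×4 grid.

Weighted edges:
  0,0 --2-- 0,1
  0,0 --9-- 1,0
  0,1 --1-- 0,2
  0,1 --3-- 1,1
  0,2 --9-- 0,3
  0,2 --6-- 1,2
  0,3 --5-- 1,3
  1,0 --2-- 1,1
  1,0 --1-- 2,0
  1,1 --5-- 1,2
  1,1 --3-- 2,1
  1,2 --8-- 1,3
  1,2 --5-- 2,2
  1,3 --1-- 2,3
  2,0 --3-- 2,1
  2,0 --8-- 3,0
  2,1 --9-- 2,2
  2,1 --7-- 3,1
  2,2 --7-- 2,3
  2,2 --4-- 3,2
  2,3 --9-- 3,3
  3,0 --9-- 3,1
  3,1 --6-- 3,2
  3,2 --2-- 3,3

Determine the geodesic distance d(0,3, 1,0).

Shortest path: 0,3 → 0,2 → 0,1 → 1,1 → 1,0, total weight = 15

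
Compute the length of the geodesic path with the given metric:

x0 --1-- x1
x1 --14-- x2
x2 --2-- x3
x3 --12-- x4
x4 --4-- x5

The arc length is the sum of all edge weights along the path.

Arc length = 1 + 14 + 2 + 12 + 4 = 33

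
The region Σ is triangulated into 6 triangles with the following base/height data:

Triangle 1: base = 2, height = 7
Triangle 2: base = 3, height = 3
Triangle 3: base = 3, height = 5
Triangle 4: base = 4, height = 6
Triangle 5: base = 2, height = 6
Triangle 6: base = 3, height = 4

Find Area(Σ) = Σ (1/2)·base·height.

(1/2)×2×7 + (1/2)×3×3 + (1/2)×3×5 + (1/2)×4×6 + (1/2)×2×6 + (1/2)×3×4 = 43.0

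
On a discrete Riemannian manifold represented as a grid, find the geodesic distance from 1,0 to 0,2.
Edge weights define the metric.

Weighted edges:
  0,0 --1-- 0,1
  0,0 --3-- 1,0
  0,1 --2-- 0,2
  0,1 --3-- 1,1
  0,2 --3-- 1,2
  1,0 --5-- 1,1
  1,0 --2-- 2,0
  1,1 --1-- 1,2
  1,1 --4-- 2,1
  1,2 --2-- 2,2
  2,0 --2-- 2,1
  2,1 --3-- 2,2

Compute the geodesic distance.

Shortest path: 1,0 → 0,0 → 0,1 → 0,2, total weight = 6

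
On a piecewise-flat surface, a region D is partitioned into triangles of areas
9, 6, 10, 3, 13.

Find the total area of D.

9 + 6 + 10 + 3 + 13 = 41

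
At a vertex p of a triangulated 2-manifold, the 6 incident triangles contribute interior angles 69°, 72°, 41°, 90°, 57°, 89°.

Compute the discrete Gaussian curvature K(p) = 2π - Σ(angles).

Sum of angles = 418°. K = 360° - 418° = -58° = -29π/90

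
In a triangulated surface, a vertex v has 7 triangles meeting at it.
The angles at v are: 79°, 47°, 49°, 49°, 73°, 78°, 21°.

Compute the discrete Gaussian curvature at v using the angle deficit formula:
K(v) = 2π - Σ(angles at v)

Sum of angles = 396°. K = 360° - 396° = -36° = -π/5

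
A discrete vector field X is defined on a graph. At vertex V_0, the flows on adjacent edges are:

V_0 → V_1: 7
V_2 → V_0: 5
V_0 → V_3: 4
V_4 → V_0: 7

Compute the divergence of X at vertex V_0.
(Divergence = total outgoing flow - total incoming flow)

Divergence = sum of outgoing flows = 7 + (-5) + 4 + (-7) = -1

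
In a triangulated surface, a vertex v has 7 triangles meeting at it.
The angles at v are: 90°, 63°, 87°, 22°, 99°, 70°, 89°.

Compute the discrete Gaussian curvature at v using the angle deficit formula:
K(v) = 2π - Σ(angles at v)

Sum of angles = 520°. K = 360° - 520° = -160° = -8π/9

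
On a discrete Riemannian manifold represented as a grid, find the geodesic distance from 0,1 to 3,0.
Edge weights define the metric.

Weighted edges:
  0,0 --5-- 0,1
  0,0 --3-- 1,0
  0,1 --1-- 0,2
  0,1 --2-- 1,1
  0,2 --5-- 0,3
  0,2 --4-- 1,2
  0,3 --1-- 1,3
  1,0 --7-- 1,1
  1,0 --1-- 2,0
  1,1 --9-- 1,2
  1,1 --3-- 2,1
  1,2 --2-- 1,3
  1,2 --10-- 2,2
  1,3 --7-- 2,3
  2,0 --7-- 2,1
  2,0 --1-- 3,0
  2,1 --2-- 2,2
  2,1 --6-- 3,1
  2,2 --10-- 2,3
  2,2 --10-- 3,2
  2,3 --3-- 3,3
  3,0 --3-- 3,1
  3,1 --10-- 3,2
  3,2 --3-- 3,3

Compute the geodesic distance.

Shortest path: 0,1 → 0,0 → 1,0 → 2,0 → 3,0, total weight = 10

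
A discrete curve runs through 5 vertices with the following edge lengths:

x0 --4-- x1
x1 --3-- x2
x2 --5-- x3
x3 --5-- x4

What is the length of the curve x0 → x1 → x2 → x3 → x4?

Arc length = 4 + 3 + 5 + 5 = 17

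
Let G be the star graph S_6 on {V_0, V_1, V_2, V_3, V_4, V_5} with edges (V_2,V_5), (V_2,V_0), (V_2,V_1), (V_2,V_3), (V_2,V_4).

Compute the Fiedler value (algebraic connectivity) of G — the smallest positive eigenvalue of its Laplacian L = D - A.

The star S_6 is the complete bipartite graph K_{1,5} (one hub of degree 5, 5 leaves of degree 1). The Laplacian spectrum of K_{p,q} is 0, p (multiplicity q−1), q (multiplicity p−1), p+q. With p = 1, q = 5: 0 once, 1 with multiplicity 4, and 6 once. (Check: trace L = sum of degrees = 10 = 4·1 + 6.)
Laplacian eigenvalues: [0.0, 1.0, 1.0, 1.0, 1.0, 6.0]. Algebraic connectivity (smallest non-zero eigenvalue) = 1.0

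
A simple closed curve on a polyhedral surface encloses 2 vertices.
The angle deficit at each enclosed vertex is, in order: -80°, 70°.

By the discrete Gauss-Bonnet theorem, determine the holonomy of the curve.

Holonomy = total enclosed curvature = (-80°) + 70° = -10°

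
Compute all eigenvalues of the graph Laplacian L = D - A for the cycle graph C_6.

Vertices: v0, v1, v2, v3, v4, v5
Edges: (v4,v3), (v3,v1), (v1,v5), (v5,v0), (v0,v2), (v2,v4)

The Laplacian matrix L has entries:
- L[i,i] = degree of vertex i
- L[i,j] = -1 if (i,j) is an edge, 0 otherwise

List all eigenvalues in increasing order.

The cycle graph C_n has Laplacian eigenvalues λ_k = 2 − 2cos(2πk/n), k = 0, 1, …, n−1. Here n = 6:
k=0: 2 − 2cos(0) = 0.0; k=1: 2 − 2cos(π/3) = 1.0; k=2: 2 − 2cos(2π/3) = 3.0; k=3: 2 − 2cos(π) = 4.0; k=4: 2 − 2cos(4π/3) = 3.0; k=5: 2 − 2cos(5π/3) = 1.0.
Laplacian eigenvalues (increasing order): [0.0, 1.0, 1.0, 3.0, 3.0, 4.0]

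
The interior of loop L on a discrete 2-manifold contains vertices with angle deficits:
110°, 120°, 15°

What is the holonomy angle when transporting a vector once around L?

Holonomy = total enclosed curvature = 110° + 120° + 15° = 245°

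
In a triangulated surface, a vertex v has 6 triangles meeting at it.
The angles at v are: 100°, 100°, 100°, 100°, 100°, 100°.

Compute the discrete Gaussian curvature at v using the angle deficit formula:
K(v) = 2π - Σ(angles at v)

Sum of angles = 600°. K = 360° - 600° = -240° = -4π/3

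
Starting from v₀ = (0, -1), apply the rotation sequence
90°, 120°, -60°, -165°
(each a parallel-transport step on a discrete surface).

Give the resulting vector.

Total rotation: 90° + 120° + (-60°) + (-165°) = -15°. Final vector: (-0.2588, -0.9659)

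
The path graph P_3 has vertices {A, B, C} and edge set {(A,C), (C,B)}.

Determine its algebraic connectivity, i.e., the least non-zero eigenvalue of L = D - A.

The path graph P_n has Laplacian eigenvalues λ_k = 2 − 2cos(kπ/n), k = 0, 1, …, n−1. Here n = 3:
k=0: 2 − 2cos(0) = 0.0; k=1: 2 − 2cos(π/3) = 1.0; k=2: 2 − 2cos(2π/3) = 3.0.
Laplacian eigenvalues: [0.0, 1.0, 3.0]. Algebraic connectivity (smallest non-zero eigenvalue) = 1.0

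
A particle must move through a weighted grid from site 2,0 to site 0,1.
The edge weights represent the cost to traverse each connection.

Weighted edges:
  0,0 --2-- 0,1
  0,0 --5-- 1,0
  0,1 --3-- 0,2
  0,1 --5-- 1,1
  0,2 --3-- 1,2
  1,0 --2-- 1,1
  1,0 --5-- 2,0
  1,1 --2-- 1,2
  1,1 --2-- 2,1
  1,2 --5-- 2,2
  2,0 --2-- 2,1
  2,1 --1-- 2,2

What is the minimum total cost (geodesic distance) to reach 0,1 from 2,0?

Shortest path: 2,0 → 2,1 → 1,1 → 0,1, total weight = 9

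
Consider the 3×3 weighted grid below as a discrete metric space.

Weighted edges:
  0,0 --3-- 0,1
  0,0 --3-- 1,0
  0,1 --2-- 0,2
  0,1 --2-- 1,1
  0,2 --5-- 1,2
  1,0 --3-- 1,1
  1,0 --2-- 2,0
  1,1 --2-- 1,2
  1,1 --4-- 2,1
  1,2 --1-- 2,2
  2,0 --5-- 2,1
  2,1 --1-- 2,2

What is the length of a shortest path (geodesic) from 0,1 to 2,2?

Shortest path: 0,1 → 1,1 → 1,2 → 2,2, total weight = 5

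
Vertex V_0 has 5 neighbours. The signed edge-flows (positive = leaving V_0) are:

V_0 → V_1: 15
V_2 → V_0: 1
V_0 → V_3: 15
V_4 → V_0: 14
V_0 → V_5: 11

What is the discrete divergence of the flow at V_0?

Divergence = sum of outgoing flows = 15 + (-1) + 15 + (-14) + 11 = 26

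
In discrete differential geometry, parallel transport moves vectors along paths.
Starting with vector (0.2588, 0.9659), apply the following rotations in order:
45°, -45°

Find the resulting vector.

Total rotation: 45° + (-45°) = 0°. Final vector: (0.2588, 0.9659)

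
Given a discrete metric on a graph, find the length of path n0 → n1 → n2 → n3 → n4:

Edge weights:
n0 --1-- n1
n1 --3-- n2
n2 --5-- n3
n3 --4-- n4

Arc length = 1 + 3 + 5 + 4 = 13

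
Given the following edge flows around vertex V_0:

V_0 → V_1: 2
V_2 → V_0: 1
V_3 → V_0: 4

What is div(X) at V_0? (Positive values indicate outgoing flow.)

Divergence = sum of outgoing flows = 2 + (-1) + (-4) = -3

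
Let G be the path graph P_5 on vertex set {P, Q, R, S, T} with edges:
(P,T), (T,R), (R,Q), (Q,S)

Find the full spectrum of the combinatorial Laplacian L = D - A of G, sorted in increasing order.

The path graph P_n has Laplacian eigenvalues λ_k = 2 − 2cos(kπ/n), k = 0, 1, …, n−1. Here n = 5:
k=0: 2 − 2cos(0) = 0.0; k=1: 2 − 2cos(π/5) = 0.382; k=2: 2 − 2cos(2π/5) = 1.382; k=3: 2 − 2cos(3π/5) = 2.618; k=4: 2 − 2cos(4π/5) = 3.618.
Laplacian eigenvalues (increasing order): [0.0, 0.382, 1.382, 2.618, 3.618]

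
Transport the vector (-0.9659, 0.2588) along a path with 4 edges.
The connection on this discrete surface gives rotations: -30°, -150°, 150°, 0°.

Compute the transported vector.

Total rotation: (-30°) + (-150°) + 150° + 0° = -30°. Final vector: (-0.7071, 0.7071)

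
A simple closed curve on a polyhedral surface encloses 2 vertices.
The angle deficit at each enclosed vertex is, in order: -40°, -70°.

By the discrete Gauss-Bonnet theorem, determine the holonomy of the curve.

Holonomy = total enclosed curvature = (-40°) + (-70°) = -110°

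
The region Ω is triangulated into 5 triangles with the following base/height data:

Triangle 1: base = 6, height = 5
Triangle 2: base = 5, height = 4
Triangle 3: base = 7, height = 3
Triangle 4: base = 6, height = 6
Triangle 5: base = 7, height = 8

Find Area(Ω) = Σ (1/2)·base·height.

(1/2)×6×5 + (1/2)×5×4 + (1/2)×7×3 + (1/2)×6×6 + (1/2)×7×8 = 81.5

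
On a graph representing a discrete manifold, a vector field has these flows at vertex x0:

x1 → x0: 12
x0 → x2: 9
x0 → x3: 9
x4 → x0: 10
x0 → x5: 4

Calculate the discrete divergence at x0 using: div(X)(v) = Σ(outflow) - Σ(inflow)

Divergence = sum of outgoing flows = (-12) + 9 + 9 + (-10) + 4 = 0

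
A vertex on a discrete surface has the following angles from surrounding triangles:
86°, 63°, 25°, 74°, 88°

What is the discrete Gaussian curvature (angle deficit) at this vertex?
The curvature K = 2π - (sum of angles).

Sum of angles = 336°. K = 360° - 336° = 24° = 2π/15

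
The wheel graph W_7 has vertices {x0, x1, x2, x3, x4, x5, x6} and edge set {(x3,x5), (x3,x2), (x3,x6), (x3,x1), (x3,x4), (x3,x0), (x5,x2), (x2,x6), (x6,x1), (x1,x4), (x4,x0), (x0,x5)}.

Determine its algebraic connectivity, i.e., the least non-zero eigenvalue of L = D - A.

The wheel W_7 is the join K_1 ∨ C_6 (a hub joined to every vertex of a cycle of length 6). For a join G ∨ H (G on p vertices, H on q vertices) the Laplacian spectrum is 0, p+q, the eigenvalues of L(G) other than one 0 each shifted by +q, and the eigenvalues of L(H) other than one 0 each shifted by +p. With G = K_1 (p = 1, nothing left after dropping its 0) and H = C_6 (q = 6, eigenvalues 2 − 2cos(2πk/6), k = 0, …, 5; drop k = 0), the spectrum of W_7 is 0, 7, and 1 + (2 − 2cos(2πk/6)) = 3 − 2cos(2πk/6) for k = 1, …, 5:
k=1: 3 − 2cos(π/3) = 2.0; k=2: 3 − 2cos(2π/3) = 4.0; k=3: 3 − 2cos(π) = 5.0; k=4: 3 − 2cos(4π/3) = 4.0; k=5: 3 − 2cos(5π/3) = 2.0.
Laplacian eigenvalues: [0.0, 2.0, 2.0, 4.0, 4.0, 5.0, 7.0]. Algebraic connectivity (smallest non-zero eigenvalue) = 2.0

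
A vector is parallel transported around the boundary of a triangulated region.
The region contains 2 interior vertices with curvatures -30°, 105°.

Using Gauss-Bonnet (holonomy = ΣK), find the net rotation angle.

Holonomy = total enclosed curvature = (-30°) + 105° = 75°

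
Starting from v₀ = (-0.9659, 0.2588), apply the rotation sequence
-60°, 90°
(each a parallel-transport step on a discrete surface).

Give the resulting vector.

Total rotation: (-60°) + 90° = 30°. Final vector: (-0.9659, -0.2588)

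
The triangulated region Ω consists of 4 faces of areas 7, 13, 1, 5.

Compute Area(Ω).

7 + 13 + 1 + 5 = 26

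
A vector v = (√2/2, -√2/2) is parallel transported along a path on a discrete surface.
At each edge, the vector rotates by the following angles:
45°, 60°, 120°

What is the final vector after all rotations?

Total rotation: 45° + 60° + 120° = 225° ≡ -135° (mod 360°). Final vector: (-1, 0)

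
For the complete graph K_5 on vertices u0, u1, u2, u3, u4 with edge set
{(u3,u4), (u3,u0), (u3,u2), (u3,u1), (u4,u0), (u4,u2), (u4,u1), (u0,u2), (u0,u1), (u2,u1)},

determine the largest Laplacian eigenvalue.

For the complete graph K_n, L = nI − J (J = all-ones matrix). J has eigenvalues n (once, eigenvector 𝟙) and 0 (multiplicity n−1), so L has eigenvalues 0 (once) and n (multiplicity n−1). Here n = 5: eigenvalue 0 once and 5 with multiplicity 4.
Laplacian eigenvalues: [0.0, 5.0, 5.0, 5.0, 5.0]. Largest eigenvalue (spectral radius) = 5.0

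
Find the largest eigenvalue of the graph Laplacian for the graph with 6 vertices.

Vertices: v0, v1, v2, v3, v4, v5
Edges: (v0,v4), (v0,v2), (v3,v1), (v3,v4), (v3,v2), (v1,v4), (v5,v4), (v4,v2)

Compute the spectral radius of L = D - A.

Degrees: deg(v0) = 2, deg(v1) = 2, deg(v2) = 3, deg(v3) = 3, deg(v4) = 5, deg(v5) = 1.
L = D − A with rows/columns ordered (v0, v1, v2, v3, v4, v5):
  [ 2,  0, -1,  0, -1,  0]
  [ 0,  2,  0, -1, -1,  0]
  [-1,  0,  3, -1, -1,  0]
  [ 0, -1, -1,  3, -1,  0]
  [-1, -1, -1, -1,  5, -1]
  [ 0,  0,  0,  0, -1,  1]
Characteristic polynomial: det(λI − L) = λ(λ − 1)(λ² − 6λ + 7)(λ − 3)(λ − 6).
Roots: λ = 0; (λ − 1) = 0 ⇒ λ = 1; (λ² − 6λ + 7) = 0 ⇒ λ = 3 ± √2 ≈ 1.5858, 4.4142; (λ − 3) = 0 ⇒ λ = 3; (λ − 6) = 0 ⇒ λ = 6.
(Check: the roots sum (with multiplicity) to 16, matching trace L = Σdeg = 2·8 = 16.)
Laplacian eigenvalues: [0.0, 1.0, 1.5858, 3.0, 4.4142, 6.0]. Largest eigenvalue (spectral radius) = 6.0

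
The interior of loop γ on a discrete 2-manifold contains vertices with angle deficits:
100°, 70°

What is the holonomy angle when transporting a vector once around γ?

Holonomy = total enclosed curvature = 100° + 70° = 170°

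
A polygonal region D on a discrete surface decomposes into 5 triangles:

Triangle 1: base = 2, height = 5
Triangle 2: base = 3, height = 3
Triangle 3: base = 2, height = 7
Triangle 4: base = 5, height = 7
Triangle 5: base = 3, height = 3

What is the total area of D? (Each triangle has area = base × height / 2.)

(1/2)×2×5 + (1/2)×3×3 + (1/2)×2×7 + (1/2)×5×7 + (1/2)×3×3 = 38.5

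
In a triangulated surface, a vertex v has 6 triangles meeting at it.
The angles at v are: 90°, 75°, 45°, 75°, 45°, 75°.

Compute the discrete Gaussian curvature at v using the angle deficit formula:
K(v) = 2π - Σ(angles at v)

Sum of angles = 405°. K = 360° - 405° = -45°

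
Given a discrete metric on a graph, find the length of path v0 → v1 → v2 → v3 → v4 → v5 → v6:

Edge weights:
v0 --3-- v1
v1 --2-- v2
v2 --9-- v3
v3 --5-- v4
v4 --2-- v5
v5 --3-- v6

Arc length = 3 + 2 + 9 + 5 + 2 + 3 = 24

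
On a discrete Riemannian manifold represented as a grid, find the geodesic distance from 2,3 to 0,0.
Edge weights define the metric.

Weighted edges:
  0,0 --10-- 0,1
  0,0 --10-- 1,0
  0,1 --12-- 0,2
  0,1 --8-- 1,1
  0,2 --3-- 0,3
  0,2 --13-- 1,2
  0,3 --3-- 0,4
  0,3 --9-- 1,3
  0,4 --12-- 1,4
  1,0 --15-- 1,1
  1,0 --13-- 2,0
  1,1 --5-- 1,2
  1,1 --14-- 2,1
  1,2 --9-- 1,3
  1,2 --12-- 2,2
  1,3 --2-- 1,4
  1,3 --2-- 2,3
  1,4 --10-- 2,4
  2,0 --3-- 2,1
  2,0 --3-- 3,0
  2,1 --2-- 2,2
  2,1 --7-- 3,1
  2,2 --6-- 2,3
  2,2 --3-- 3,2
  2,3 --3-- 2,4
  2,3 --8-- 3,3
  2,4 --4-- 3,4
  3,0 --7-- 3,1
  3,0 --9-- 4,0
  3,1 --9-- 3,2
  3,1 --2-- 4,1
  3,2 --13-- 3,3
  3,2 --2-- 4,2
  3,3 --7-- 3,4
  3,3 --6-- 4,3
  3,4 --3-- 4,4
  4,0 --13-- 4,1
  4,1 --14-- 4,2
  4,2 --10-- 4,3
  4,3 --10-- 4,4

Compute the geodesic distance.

Shortest path: 2,3 → 1,3 → 1,2 → 1,1 → 0,1 → 0,0, total weight = 34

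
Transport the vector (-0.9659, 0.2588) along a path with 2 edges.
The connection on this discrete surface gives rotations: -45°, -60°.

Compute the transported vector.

Total rotation: (-45°) + (-60°) = -105°. Final vector: (0.5000, 0.8660)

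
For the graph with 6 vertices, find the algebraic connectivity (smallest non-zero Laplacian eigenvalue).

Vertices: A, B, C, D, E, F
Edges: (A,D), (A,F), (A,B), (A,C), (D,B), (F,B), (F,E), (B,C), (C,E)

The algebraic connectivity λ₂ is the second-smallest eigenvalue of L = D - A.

Degrees: deg(A) = 4, deg(B) = 4, deg(C) = 3, deg(D) = 2, deg(E) = 2, deg(F) = 3.
L = D − A with rows/columns ordered (A, B, C, D, E, F):
  [ 4, -1, -1, -1,  0, -1]
  [-1,  4, -1, -1,  0, -1]
  [-1, -1,  3,  0, -1,  0]
  [-1, -1,  0,  2,  0,  0]
  [ 0,  0, -1,  0,  2, -1]
  [-1, -1,  0,  0, -1,  3]
Characteristic polynomial: det(λI − L) = λ(λ² − 7λ + 8)(λ − 3)²(λ − 5).
Roots: λ = 0; (λ² − 7λ + 8) = 0 ⇒ λ = (7 ± √17)/2 ≈ 1.4384, 5.5616; (λ − 3) = 0 ⇒ λ = 3 (multiplicity 2); (λ − 5) = 0 ⇒ λ = 5.
(Check: the roots sum (with multiplicity) to 18, matching trace L = Σdeg = 2·9 = 18.)
Laplacian eigenvalues: [0.0, 1.4384, 3.0, 3.0, 5.0, 5.5616]. Algebraic connectivity (smallest non-zero eigenvalue) = 1.4384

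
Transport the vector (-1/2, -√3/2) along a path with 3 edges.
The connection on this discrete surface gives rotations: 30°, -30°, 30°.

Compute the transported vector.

Total rotation: 30° + (-30°) + 30° = 30°. Final vector: (0, -1)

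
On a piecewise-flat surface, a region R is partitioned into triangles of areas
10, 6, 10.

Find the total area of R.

10 + 6 + 10 = 26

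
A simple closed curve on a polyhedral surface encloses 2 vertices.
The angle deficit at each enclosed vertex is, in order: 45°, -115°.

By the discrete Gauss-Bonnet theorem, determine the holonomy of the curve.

Holonomy = total enclosed curvature = 45° + (-115°) = -70°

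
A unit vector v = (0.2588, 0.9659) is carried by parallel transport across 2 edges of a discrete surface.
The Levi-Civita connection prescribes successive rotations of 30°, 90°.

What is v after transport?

Total rotation: 30° + 90° = 120°. Final vector: (-0.9659, -0.2588)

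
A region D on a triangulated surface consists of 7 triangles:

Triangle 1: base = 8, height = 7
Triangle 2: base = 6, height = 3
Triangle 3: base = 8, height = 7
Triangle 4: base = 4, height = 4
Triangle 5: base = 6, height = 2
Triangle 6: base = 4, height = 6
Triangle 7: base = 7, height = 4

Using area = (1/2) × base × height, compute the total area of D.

(1/2)×8×7 + (1/2)×6×3 + (1/2)×8×7 + (1/2)×4×4 + (1/2)×6×2 + (1/2)×4×6 + (1/2)×7×4 = 105.0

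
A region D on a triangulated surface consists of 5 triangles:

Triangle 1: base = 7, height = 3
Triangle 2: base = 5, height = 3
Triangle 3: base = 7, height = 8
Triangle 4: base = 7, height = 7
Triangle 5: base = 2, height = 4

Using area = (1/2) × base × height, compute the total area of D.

(1/2)×7×3 + (1/2)×5×3 + (1/2)×7×8 + (1/2)×7×7 + (1/2)×2×4 = 74.5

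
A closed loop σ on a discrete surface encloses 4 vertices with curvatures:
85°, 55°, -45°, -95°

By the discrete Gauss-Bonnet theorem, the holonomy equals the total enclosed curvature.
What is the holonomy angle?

Holonomy = total enclosed curvature = 85° + 55° + (-45°) + (-95°) = 0°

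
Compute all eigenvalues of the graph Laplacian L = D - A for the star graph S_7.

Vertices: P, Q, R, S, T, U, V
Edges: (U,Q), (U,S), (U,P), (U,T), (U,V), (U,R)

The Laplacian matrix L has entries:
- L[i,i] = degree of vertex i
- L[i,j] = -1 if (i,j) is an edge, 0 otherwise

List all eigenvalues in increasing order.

The star S_7 is the complete bipartite graph K_{1,6} (one hub of degree 6, 6 leaves of degree 1). The Laplacian spectrum of K_{p,q} is 0, p (multiplicity q−1), q (multiplicity p−1), p+q. With p = 1, q = 6: 0 once, 1 with multiplicity 5, and 7 once. (Check: trace L = sum of degrees = 12 = 5·1 + 7.)
Laplacian eigenvalues (increasing order): [0.0, 1.0, 1.0, 1.0, 1.0, 1.0, 7.0]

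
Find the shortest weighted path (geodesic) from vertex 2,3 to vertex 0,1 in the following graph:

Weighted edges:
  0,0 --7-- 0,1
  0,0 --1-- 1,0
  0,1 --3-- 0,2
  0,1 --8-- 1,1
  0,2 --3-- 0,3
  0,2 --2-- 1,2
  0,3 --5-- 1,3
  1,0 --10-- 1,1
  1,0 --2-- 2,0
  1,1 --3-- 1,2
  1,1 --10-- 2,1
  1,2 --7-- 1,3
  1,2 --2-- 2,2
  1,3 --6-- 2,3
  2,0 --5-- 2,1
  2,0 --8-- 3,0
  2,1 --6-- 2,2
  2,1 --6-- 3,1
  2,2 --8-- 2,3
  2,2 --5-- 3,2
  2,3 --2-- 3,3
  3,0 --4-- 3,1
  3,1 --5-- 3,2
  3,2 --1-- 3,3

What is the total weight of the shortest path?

Shortest path: 2,3 → 2,2 → 1,2 → 0,2 → 0,1, total weight = 15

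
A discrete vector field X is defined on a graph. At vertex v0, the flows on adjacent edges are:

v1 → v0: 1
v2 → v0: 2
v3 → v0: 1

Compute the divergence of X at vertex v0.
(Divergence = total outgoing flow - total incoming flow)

Divergence = sum of outgoing flows = (-1) + (-2) + (-1) = -4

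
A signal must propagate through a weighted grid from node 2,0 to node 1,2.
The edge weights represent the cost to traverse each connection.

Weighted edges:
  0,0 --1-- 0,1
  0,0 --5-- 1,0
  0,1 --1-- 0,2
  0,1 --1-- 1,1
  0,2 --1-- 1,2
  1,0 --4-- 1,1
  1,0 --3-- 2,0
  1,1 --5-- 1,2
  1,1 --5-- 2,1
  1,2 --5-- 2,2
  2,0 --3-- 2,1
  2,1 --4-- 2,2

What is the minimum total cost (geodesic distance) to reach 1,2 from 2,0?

Shortest path: 2,0 → 1,0 → 1,1 → 0,1 → 0,2 → 1,2, total weight = 10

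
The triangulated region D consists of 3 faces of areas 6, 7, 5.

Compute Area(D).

6 + 7 + 5 = 18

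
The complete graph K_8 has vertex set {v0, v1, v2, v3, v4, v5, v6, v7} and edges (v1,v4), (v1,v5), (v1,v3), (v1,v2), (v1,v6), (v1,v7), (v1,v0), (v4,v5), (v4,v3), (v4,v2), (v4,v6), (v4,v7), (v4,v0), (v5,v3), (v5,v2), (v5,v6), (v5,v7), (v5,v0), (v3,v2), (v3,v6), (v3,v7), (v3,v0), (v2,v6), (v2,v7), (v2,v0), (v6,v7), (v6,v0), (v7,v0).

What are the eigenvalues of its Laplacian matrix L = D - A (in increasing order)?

For the complete graph K_n, L = nI − J (J = all-ones matrix). J has eigenvalues n (once, eigenvector 𝟙) and 0 (multiplicity n−1), so L has eigenvalues 0 (once) and n (multiplicity n−1). Here n = 8: eigenvalue 0 once and 8 with multiplicity 7.
Laplacian eigenvalues (increasing order): [0.0, 8.0, 8.0, 8.0, 8.0, 8.0, 8.0, 8.0]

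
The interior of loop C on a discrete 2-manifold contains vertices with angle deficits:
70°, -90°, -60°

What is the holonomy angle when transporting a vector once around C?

Holonomy = total enclosed curvature = 70° + (-90°) + (-60°) = -80°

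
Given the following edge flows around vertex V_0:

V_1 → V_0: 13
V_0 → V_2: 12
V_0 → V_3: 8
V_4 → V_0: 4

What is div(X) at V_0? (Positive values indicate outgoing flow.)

Divergence = sum of outgoing flows = (-13) + 12 + 8 + (-4) = 3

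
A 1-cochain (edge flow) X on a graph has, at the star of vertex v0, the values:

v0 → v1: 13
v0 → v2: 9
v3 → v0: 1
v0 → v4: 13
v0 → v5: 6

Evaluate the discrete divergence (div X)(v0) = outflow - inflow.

Divergence = sum of outgoing flows = 13 + 9 + (-1) + 13 + 6 = 40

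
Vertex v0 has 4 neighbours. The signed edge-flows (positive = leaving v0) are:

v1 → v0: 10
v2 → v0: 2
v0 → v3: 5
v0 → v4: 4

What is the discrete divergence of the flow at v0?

Divergence = sum of outgoing flows = (-10) + (-2) + 5 + 4 = -3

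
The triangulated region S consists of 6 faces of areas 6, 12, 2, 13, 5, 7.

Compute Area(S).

6 + 12 + 2 + 13 + 5 + 7 = 45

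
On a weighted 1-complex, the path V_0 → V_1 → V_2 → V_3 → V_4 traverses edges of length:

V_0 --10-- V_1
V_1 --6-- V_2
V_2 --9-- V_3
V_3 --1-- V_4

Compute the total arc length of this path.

Arc length = 10 + 6 + 9 + 1 = 26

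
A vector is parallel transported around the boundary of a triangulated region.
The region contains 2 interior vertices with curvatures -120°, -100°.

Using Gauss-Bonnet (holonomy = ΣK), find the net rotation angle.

Holonomy = total enclosed curvature = (-120°) + (-100°) = -220°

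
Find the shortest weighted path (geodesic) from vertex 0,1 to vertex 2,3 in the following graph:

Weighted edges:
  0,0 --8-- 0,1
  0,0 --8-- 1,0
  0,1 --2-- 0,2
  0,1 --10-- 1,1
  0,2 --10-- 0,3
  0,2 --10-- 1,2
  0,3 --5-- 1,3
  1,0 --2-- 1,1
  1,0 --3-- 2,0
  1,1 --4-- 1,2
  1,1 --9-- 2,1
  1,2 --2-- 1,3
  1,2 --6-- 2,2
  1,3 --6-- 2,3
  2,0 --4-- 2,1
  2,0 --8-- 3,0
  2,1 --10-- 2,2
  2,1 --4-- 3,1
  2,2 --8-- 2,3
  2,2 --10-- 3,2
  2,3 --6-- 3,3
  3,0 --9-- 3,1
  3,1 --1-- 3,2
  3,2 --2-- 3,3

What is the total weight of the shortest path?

Shortest path: 0,1 → 0,2 → 1,2 → 1,3 → 2,3, total weight = 20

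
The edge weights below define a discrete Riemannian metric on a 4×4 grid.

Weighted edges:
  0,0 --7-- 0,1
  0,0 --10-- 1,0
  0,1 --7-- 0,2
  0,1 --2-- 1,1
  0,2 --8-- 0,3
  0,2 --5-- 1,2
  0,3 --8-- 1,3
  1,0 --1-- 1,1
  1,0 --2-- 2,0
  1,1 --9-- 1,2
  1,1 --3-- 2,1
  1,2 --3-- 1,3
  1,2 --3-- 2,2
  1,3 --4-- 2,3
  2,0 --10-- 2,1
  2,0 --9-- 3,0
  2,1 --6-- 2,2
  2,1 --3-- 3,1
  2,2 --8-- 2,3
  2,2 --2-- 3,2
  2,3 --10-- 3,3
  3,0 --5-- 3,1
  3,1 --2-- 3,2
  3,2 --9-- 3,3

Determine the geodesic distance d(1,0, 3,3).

Shortest path: 1,0 → 1,1 → 2,1 → 3,1 → 3,2 → 3,3, total weight = 18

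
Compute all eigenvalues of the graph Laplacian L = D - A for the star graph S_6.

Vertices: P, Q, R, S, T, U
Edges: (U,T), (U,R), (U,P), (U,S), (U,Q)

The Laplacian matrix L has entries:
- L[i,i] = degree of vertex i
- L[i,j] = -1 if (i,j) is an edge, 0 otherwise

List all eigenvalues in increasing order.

The star S_6 is the complete bipartite graph K_{1,5} (one hub of degree 5, 5 leaves of degree 1). The Laplacian spectrum of K_{p,q} is 0, p (multiplicity q−1), q (multiplicity p−1), p+q. With p = 1, q = 5: 0 once, 1 with multiplicity 4, and 6 once. (Check: trace L = sum of degrees = 10 = 4·1 + 6.)
Laplacian eigenvalues (increasing order): [0.0, 1.0, 1.0, 1.0, 1.0, 6.0]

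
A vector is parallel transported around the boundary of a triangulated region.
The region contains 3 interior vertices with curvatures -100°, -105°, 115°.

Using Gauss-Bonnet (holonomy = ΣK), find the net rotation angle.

Holonomy = total enclosed curvature = (-100°) + (-105°) + 115° = -90°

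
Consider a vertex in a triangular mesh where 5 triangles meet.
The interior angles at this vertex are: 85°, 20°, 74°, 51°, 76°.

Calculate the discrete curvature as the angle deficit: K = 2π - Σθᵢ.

Sum of angles = 306°. K = 360° - 306° = 54° = 3π/10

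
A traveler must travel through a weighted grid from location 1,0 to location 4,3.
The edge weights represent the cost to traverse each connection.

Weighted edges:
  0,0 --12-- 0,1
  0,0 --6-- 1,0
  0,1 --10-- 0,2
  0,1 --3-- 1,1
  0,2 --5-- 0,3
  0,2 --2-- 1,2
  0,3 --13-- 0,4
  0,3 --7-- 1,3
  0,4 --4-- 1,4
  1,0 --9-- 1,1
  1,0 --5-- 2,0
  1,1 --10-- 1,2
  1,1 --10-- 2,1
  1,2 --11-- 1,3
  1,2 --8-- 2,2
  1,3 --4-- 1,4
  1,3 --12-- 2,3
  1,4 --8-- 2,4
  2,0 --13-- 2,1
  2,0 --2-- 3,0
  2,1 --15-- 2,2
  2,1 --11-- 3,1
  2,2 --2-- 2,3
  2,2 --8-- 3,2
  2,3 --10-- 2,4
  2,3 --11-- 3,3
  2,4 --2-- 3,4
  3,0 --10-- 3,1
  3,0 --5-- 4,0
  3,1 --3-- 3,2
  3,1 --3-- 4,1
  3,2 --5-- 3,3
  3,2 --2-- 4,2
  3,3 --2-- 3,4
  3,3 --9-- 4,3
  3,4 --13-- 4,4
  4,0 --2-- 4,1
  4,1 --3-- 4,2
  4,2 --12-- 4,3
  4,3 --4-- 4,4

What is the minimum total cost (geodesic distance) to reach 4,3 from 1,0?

Shortest path: 1,0 → 2,0 → 3,0 → 4,0 → 4,1 → 4,2 → 4,3, total weight = 29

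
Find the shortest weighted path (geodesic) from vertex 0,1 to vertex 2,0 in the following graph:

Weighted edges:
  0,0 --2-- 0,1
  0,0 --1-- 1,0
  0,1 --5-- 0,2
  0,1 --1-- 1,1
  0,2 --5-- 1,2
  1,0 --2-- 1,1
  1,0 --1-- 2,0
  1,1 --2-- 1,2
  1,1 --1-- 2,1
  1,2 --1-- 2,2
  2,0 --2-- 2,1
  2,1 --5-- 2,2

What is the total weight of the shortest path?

Shortest path: 0,1 → 1,1 → 2,1 → 2,0, total weight = 4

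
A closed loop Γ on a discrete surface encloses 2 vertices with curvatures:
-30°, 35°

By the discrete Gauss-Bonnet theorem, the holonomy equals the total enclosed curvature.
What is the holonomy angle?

Holonomy = total enclosed curvature = (-30°) + 35° = 5°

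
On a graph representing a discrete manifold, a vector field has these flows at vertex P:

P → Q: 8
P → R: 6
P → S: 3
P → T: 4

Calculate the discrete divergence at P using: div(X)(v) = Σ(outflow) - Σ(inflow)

Divergence = sum of outgoing flows = 8 + 6 + 3 + 4 = 21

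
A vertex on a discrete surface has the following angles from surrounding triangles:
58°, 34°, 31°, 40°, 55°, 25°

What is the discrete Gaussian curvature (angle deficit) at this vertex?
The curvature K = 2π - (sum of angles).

Sum of angles = 243°. K = 360° - 243° = 117° = 13π/20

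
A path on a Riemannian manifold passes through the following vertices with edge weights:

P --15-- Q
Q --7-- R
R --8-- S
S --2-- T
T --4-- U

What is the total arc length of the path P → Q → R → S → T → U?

Arc length = 15 + 7 + 8 + 2 + 4 = 36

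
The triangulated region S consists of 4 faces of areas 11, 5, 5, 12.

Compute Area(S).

11 + 5 + 5 + 12 = 33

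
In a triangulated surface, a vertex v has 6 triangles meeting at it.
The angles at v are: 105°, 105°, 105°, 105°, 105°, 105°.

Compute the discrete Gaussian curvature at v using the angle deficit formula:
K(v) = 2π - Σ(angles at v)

Sum of angles = 630°. K = 360° - 630° = -270° = -3π/2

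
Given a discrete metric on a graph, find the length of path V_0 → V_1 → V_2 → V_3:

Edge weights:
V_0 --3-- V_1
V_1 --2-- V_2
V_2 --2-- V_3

Arc length = 3 + 2 + 2 = 7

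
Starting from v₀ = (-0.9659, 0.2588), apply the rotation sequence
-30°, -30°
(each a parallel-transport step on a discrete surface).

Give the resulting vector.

Total rotation: (-30°) + (-30°) = -60°. Final vector: (-0.2588, 0.9659)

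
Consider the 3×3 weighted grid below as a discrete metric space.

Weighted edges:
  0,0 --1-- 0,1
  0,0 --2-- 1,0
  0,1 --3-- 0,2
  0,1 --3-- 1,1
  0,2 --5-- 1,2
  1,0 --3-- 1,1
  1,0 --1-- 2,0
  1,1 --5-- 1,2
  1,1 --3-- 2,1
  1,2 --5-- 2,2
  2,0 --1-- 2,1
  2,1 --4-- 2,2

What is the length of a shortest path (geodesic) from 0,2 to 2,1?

Shortest path: 0,2 → 0,1 → 0,0 → 1,0 → 2,0 → 2,1, total weight = 8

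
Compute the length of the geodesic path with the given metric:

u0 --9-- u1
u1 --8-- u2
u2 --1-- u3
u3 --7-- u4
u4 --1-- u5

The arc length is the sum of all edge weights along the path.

Arc length = 9 + 8 + 1 + 7 + 1 = 26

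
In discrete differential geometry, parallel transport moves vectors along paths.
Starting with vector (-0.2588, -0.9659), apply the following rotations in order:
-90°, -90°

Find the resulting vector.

Total rotation: (-90°) + (-90°) = -180° ≡ 180° (mod 360°). Final vector: (0.2588, 0.9659)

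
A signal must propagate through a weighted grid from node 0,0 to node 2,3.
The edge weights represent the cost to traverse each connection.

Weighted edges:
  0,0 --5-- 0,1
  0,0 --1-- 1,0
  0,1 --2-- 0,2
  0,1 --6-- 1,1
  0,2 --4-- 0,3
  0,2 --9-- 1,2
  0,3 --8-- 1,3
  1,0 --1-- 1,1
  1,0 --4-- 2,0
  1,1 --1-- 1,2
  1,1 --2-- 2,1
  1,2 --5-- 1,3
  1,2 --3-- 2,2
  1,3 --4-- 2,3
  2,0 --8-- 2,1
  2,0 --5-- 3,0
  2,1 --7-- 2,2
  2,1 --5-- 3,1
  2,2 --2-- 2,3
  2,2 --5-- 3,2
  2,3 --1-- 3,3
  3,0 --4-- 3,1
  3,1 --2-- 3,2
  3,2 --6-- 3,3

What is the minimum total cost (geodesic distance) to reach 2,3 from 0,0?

Shortest path: 0,0 → 1,0 → 1,1 → 1,2 → 2,2 → 2,3, total weight = 8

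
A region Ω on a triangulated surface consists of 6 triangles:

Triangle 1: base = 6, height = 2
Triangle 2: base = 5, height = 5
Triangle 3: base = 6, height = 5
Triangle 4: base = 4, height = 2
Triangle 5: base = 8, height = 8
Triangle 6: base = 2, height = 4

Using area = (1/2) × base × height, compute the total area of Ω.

(1/2)×6×2 + (1/2)×5×5 + (1/2)×6×5 + (1/2)×4×2 + (1/2)×8×8 + (1/2)×2×4 = 73.5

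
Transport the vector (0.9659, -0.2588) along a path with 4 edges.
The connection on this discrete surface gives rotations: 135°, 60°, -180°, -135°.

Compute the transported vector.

Total rotation: 135° + 60° + (-180°) + (-135°) = -120°. Final vector: (-0.7071, -0.7071)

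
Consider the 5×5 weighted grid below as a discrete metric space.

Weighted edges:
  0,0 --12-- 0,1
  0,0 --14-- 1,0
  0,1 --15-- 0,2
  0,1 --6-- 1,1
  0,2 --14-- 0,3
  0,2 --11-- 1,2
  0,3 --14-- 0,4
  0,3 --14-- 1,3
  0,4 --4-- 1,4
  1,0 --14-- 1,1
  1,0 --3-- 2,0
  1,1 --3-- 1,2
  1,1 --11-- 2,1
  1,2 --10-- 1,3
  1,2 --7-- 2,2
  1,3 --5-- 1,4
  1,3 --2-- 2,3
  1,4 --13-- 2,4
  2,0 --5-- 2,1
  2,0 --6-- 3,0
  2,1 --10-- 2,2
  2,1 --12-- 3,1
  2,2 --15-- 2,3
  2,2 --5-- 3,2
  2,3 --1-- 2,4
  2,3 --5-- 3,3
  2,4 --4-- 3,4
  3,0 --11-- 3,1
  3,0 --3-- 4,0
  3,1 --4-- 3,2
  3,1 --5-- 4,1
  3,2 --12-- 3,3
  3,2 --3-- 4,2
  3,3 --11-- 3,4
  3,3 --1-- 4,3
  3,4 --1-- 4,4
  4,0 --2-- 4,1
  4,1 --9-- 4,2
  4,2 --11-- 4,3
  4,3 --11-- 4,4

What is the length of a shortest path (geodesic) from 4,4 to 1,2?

Shortest path: 4,4 → 3,4 → 2,4 → 2,3 → 1,3 → 1,2, total weight = 18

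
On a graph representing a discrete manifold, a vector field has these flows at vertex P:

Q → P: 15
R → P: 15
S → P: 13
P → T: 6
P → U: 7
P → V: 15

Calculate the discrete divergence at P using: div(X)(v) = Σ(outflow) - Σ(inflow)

Divergence = sum of outgoing flows = (-15) + (-15) + (-13) + 6 + 7 + 15 = -15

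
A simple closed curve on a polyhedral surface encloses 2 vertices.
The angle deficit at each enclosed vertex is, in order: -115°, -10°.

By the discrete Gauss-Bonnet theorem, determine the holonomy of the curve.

Holonomy = total enclosed curvature = (-115°) + (-10°) = -125°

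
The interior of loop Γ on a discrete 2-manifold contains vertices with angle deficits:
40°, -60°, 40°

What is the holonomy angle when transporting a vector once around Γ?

Holonomy = total enclosed curvature = 40° + (-60°) + 40° = 20°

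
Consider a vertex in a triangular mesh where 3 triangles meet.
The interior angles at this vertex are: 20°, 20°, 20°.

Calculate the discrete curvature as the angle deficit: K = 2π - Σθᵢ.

Sum of angles = 60°. K = 360° - 60° = 300° = 5π/3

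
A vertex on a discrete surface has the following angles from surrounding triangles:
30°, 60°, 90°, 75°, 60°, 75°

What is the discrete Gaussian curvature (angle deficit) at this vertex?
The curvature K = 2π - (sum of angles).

Sum of angles = 390°. K = 360° - 390° = -30°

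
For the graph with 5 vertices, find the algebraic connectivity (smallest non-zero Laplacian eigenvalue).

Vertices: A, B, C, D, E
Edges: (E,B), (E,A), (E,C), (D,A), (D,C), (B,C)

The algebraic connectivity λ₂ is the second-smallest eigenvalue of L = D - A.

Degrees: deg(A) = 2, deg(B) = 2, deg(C) = 3, deg(D) = 2, deg(E) = 3.
L = D − A with rows/columns ordered (A, B, C, D, E):
  [ 2,  0,  0, -1, -1]
  [ 0,  2, -1,  0, -1]
  [ 0, -1,  3, -1, -1]
  [-1,  0, -1,  2,  0]
  [-1, -1, -1,  0,  3]
Characteristic polynomial: det(λI − L) = λ(λ² − 5λ + 5)(λ² − 7λ + 11).
Roots: λ = 0; (λ² − 5λ + 5) = 0 ⇒ λ = (5 ± √5)/2 ≈ 1.382, 3.618; (λ² − 7λ + 11) = 0 ⇒ λ = (7 ± √5)/2 ≈ 2.382, 4.618.
(Check: the roots sum (with multiplicity) to 12, matching trace L = Σdeg = 2·6 = 12.)
Laplacian eigenvalues: [0.0, 1.382, 2.382, 3.618, 4.618]. Algebraic connectivity (smallest non-zero eigenvalue) = 1.382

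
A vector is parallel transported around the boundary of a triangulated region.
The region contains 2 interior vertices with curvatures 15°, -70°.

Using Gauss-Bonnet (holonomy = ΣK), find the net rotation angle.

Holonomy = total enclosed curvature = 15° + (-70°) = -55°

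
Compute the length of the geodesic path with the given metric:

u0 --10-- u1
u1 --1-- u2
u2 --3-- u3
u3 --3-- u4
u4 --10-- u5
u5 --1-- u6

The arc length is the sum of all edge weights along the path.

Arc length = 10 + 1 + 3 + 3 + 10 + 1 = 28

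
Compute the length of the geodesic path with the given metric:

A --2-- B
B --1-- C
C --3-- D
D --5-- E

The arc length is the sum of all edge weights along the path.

Arc length = 2 + 1 + 3 + 5 = 11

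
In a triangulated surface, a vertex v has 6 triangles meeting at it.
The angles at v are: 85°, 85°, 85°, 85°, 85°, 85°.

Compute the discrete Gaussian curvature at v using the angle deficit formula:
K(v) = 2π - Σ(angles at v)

Sum of angles = 510°. K = 360° - 510° = -150°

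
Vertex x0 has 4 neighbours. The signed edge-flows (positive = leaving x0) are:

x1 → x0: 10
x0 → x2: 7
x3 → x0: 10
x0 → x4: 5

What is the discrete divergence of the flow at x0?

Divergence = sum of outgoing flows = (-10) + 7 + (-10) + 5 = -8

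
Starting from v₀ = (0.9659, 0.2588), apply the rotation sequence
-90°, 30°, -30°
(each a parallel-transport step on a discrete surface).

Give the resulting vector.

Total rotation: (-90°) + 30° + (-30°) = -90°. Final vector: (0.2588, -0.9659)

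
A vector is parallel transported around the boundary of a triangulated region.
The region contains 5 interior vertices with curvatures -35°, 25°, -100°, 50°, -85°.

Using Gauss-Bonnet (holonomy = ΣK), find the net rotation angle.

Holonomy = total enclosed curvature = (-35°) + 25° + (-100°) + 50° + (-85°) = -145°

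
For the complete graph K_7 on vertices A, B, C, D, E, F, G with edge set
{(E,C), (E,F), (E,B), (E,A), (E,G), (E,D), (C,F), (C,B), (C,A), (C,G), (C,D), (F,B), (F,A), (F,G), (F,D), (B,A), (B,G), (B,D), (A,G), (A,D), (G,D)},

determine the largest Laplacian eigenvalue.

For the complete graph K_n, L = nI − J (J = all-ones matrix). J has eigenvalues n (once, eigenvector 𝟙) and 0 (multiplicity n−1), so L has eigenvalues 0 (once) and n (multiplicity n−1). Here n = 7: eigenvalue 0 once and 7 with multiplicity 6.
Laplacian eigenvalues: [0.0, 7.0, 7.0, 7.0, 7.0, 7.0, 7.0]. Largest eigenvalue (spectral radius) = 7.0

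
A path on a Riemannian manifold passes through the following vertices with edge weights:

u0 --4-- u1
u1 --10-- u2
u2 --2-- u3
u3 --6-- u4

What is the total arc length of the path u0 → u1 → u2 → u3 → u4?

Arc length = 4 + 10 + 2 + 6 = 22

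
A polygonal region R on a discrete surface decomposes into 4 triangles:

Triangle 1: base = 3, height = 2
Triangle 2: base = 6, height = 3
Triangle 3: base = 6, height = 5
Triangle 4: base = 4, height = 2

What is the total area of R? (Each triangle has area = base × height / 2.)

(1/2)×3×2 + (1/2)×6×3 + (1/2)×6×5 + (1/2)×4×2 = 31.0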